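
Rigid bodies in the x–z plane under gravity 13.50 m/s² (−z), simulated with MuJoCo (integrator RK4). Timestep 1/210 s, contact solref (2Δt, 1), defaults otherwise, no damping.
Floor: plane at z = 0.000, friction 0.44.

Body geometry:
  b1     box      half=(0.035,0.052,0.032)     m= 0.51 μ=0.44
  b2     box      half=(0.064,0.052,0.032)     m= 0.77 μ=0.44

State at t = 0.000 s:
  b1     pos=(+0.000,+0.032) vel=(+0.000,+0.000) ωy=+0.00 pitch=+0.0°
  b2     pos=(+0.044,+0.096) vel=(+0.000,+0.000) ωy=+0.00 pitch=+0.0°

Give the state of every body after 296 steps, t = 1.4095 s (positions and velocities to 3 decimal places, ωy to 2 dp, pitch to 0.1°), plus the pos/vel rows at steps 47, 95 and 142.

State at t = 1.4095 s:
  b1     pos=(+0.000,+0.032) vel=(+0.000,+0.000) ωy=+0.00 pitch=+0.0°
  b2     pos=(+0.109,+0.064) vel=(+0.000,+0.000) ωy=+0.00 pitch=+90.0°

Key-timestep trajectory:
   step    t(s)  b1.x    b1.z    b1.vx   b1.vz   b2.x    b2.z    b2.vx   b2.vz 
     47  0.2238   +0.000  +0.032  +0.000  +0.000   +0.084  +0.071  +0.361  -0.017
     95  0.4524   +0.000  +0.032  +0.000  +0.000   +0.125  +0.070  -0.088  -0.020
    142  0.6762   +0.000  +0.032  +0.000  +0.000   +0.111  +0.064  +0.101  +0.071


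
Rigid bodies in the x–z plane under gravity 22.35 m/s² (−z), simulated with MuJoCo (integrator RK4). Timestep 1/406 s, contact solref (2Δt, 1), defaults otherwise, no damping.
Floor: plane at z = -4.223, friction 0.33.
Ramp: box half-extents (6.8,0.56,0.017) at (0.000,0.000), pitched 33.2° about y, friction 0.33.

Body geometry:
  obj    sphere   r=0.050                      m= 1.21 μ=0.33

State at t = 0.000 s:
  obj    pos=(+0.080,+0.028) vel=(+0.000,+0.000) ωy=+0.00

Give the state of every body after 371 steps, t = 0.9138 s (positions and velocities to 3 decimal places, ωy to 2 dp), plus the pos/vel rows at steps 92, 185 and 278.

State at t = 0.9138 s:
  obj    pos=(+3.134,-1.971) vel=(+6.684,-4.374) ωy=+159.74

Key-timestep trajectory:
   step    t(s)  obj.x    obj.z    obj.vx   obj.vz 
     92  0.2266   +0.268  -0.095  +1.658  -1.085
    185  0.4557   +0.839  -0.469  +3.333  -2.181
    278  0.6847   +1.795  -1.094  +5.009  -3.278


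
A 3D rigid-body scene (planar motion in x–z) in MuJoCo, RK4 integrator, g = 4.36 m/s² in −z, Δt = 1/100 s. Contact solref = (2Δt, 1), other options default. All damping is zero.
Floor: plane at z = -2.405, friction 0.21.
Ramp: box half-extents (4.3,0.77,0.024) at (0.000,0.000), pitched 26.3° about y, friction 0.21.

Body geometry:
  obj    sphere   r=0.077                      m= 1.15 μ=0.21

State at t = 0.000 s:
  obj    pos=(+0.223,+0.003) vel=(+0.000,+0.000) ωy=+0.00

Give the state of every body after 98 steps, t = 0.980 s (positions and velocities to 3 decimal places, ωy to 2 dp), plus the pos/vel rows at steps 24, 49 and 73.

State at t = 0.980 s:
  obj    pos=(+0.817,-0.291) vel=(+1.212,-0.599) ωy=+17.55

Key-timestep trajectory:
   step    t(s)  obj.x    obj.z    obj.vx   obj.vz 
     24  0.2400   +0.259  -0.015  +0.297  -0.147
     49  0.4900   +0.372  -0.071  +0.606  -0.300
     73  0.7300   +0.553  -0.160  +0.903  -0.446


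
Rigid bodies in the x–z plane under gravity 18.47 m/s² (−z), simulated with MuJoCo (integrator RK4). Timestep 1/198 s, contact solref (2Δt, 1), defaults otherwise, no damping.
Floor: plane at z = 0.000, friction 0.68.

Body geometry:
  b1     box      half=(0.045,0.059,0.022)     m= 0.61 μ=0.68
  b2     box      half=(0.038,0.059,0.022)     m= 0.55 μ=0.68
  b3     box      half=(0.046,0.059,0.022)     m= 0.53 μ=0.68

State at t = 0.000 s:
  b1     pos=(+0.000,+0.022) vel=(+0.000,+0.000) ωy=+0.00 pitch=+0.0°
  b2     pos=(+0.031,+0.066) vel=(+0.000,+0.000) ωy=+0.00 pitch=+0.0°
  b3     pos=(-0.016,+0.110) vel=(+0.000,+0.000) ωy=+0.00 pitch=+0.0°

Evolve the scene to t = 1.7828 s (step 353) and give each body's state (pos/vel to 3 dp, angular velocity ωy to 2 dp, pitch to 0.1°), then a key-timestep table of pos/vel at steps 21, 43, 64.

State at t = 1.7828 s:
  b1     pos=(+0.000,+0.022) vel=(+0.000,+0.000) ωy=+0.00 pitch=+0.0°
  b2     pos=(+0.031,+0.066) vel=(+0.000,+0.000) ωy=+0.00 pitch=+0.0°
  b3     pos=(-0.121,+0.022) vel=(+0.000,+0.000) ωy=+0.00 pitch=+180.0°

Key-timestep trajectory:
   step    t(s)  b1.x    b1.z    b1.vx   b1.vz   b2.x    b2.z    b2.vx   b2.vz   b3.x    b3.z    b3.vx   b3.vz 
     21  0.1061   +0.000  +0.022  +0.000  +0.000   +0.031  +0.066  +0.000  +0.001   -0.030  +0.096  -0.221  -0.483
     43  0.2172   +0.000  +0.022  +0.001  +0.000   +0.031  +0.066  +0.001  +0.000   -0.056  +0.092  -0.320  -0.103
     64  0.3232   +0.000  +0.022  +0.000  +0.000   +0.031  +0.066  +0.000  +0.000   -0.107  +0.035  -0.788  -0.862


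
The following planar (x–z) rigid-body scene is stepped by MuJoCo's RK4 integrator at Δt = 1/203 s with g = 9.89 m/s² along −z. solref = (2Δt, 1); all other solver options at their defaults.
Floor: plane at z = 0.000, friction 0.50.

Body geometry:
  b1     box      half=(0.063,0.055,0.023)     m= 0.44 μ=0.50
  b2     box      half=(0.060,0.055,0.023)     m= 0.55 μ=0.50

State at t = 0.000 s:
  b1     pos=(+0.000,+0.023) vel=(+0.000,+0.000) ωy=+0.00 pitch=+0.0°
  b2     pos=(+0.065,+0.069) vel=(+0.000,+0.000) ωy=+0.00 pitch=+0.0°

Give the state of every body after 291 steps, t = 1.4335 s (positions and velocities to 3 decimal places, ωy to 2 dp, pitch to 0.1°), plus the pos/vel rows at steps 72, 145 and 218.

State at t = 1.4335 s:
  b1     pos=(-0.001,+0.023) vel=(+0.000,+0.000) ωy=+0.00 pitch=+0.0°
  b2     pos=(+0.082,+0.059) vel=(+0.000,+0.000) ωy=-0.01 pitch=+44.7°

Key-timestep trajectory:
   step    t(s)  b1.x    b1.z    b1.vx   b1.vz   b2.x    b2.z    b2.vx   b2.vz 
     72  0.3547   +0.000  +0.023  +0.000  +0.000   +0.090  +0.062  +0.040  +0.011
    145  0.7143   -0.001  +0.023  +0.000  +0.000   +0.082  +0.059  +0.000  +0.000
    218  1.0739   -0.001  +0.023  +0.000  +0.000   +0.082  +0.059  +0.000  +0.000


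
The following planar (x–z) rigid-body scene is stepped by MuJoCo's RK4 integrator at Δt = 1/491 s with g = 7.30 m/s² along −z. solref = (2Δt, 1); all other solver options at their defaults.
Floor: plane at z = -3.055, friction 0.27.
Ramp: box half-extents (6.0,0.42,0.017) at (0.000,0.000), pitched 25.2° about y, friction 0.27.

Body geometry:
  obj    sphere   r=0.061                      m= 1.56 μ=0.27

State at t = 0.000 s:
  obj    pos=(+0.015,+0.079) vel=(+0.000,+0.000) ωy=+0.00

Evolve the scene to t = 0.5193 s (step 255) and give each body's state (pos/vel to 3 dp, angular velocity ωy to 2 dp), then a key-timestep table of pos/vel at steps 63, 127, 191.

State at t = 0.5193 s:
  obj    pos=(+0.286,-0.048) vel=(+1.043,-0.491) ωy=+18.90

Key-timestep trajectory:
   step    t(s)  obj.x    obj.z    obj.vx   obj.vz 
     63  0.1283   +0.032  +0.071  +0.258  -0.121
    127  0.2587   +0.082  +0.047  +0.520  -0.245
    191  0.3890   +0.167  +0.008  +0.781  -0.368


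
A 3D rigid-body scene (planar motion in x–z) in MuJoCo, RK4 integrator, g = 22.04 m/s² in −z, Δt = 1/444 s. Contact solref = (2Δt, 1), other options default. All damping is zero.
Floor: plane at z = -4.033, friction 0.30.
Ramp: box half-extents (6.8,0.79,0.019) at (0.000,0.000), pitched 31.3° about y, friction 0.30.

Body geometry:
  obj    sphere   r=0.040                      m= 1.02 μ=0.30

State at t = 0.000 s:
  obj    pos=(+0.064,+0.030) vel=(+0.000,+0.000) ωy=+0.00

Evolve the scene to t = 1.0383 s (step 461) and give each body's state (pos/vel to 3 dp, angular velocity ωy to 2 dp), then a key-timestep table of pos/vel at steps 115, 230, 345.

State at t = 1.0383 s:
  obj    pos=(+3.831,-2.260) vel=(+7.256,-4.412) ωy=+212.28

Key-timestep trajectory:
   step    t(s)  obj.x    obj.z    obj.vx   obj.vz 
    115  0.2590   +0.299  -0.112  +1.810  -1.101
    230  0.5180   +1.002  -0.540  +3.620  -2.201
    345  0.7770   +2.174  -1.253  +5.430  -3.302


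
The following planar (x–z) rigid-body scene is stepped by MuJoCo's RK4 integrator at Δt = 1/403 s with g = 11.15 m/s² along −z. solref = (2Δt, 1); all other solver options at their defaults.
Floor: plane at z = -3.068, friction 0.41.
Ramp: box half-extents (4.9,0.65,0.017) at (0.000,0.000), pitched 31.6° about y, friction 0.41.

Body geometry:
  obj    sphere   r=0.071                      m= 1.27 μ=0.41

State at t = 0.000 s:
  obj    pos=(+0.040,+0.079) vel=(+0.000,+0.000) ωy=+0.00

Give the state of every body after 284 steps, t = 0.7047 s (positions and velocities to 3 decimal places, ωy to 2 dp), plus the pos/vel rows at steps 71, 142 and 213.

State at t = 0.7047 s:
  obj    pos=(+0.923,-0.464) vel=(+2.505,-1.541) ωy=+41.42

Key-timestep trajectory:
   step    t(s)  obj.x    obj.z    obj.vx   obj.vz 
     71  0.1762   +0.095  +0.045  +0.626  -0.385
    142  0.3524   +0.261  -0.057  +1.253  -0.771
    213  0.5285   +0.536  -0.227  +1.879  -1.156


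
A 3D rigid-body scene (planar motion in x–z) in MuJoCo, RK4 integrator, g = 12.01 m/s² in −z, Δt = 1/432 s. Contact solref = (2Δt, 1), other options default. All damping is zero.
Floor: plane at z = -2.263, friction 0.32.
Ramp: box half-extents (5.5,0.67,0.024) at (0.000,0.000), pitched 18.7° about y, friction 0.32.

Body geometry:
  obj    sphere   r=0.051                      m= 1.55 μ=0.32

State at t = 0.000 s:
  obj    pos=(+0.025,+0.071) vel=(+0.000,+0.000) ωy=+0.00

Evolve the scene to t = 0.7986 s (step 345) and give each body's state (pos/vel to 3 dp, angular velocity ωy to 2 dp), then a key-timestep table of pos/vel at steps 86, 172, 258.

State at t = 0.7986 s:
  obj    pos=(+0.856,-0.210) vel=(+2.081,-0.704) ωy=+43.06

Key-timestep trajectory:
   step    t(s)  obj.x    obj.z    obj.vx   obj.vz 
     86  0.1991   +0.077  +0.053  +0.519  -0.176
    172  0.3981   +0.231  +0.001  +1.037  -0.351
    258  0.5972   +0.490  -0.087  +1.556  -0.527


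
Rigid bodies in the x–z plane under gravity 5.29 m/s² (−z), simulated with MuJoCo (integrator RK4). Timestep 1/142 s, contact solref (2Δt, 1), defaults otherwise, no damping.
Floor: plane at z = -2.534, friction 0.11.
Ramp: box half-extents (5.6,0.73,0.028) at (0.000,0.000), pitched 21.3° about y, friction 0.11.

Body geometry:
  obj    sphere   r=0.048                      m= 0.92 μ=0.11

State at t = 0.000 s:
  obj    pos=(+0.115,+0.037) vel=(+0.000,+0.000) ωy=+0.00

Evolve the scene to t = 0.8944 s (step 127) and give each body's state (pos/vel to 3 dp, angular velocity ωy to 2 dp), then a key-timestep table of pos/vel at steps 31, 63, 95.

State at t = 0.8944 s:
  obj    pos=(+0.630,-0.164) vel=(+1.152,-0.444) ωy=+25.21

Key-timestep trajectory:
   step    t(s)  obj.x    obj.z    obj.vx   obj.vz 
     31  0.2183   +0.146  +0.025  +0.282  -0.107
     63  0.4437   +0.242  -0.013  +0.571  -0.225
     95  0.6690   +0.403  -0.076  +0.862  -0.332


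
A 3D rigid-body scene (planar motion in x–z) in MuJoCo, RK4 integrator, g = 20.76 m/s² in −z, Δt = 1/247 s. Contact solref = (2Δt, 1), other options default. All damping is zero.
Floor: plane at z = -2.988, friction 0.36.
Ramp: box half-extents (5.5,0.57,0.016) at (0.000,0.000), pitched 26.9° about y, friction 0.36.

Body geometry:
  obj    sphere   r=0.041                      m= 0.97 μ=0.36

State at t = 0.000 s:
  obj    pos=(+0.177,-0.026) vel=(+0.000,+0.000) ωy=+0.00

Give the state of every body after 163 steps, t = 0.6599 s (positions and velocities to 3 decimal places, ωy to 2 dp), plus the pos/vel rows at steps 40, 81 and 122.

State at t = 0.6599 s:
  obj    pos=(+1.480,-0.687) vel=(+3.948,-2.003) ωy=+107.97

Key-timestep trajectory:
   step    t(s)  obj.x    obj.z    obj.vx   obj.vz 
     40  0.1619   +0.256  -0.066  +0.969  -0.492
     81  0.3279   +0.499  -0.189  +1.962  -0.995
    122  0.4939   +0.907  -0.396  +2.955  -1.499


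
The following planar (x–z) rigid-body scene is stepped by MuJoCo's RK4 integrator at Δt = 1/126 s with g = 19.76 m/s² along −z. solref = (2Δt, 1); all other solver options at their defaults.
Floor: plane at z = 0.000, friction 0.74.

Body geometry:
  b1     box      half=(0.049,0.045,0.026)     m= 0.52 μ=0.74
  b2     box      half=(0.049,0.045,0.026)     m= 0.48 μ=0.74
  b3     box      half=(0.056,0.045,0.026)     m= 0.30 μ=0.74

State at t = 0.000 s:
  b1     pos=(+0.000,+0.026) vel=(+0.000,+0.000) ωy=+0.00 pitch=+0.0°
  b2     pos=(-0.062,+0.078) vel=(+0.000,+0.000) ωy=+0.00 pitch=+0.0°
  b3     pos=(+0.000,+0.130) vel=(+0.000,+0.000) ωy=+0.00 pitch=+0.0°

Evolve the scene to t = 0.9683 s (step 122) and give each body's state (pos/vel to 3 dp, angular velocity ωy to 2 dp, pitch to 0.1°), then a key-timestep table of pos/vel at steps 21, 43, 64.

State at t = 0.9683 s:
  b1     pos=(+0.000,+0.026) vel=(+0.000,+0.000) ωy=+0.00 pitch=+0.0°
  b2     pos=(-0.111,+0.049) vel=(+0.000,+0.000) ωy=+0.00 pitch=-90.0°
  b3     pos=(+0.128,+0.026) vel=(+0.000,+0.000) ωy=+0.00 pitch=+180.0°

Key-timestep trajectory:
   step    t(s)  b1.x    b1.z    b1.vx   b1.vz   b2.x    b2.z    b2.vx   b2.vz   b3.x    b3.z    b3.vx   b3.vz 
     21  0.1667   +0.000  +0.026  +0.001  +0.000   -0.073  +0.068  -0.252  -0.339   +0.026  +0.113  +0.146  +0.046
     43  0.3413   +0.000  +0.026  -0.001  +0.000   -0.123  +0.053  -0.053  +0.032   +0.072  +0.103  +0.489  -0.237
     64  0.5079   +0.000  +0.026  +0.000  +0.000   -0.108  +0.050  -0.153  -0.061   +0.128  +0.025  -0.019  +0.053


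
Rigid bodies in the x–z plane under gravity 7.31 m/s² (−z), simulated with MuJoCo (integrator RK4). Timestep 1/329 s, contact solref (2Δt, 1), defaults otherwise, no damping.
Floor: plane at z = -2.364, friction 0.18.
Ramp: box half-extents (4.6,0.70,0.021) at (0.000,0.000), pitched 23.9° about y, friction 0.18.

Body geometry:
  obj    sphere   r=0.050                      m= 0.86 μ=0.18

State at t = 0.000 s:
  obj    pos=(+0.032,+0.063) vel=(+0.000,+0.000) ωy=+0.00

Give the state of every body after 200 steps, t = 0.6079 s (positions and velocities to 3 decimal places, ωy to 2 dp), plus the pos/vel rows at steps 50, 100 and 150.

State at t = 0.6079 s:
  obj    pos=(+0.390,-0.095) vel=(+1.176,-0.521) ωy=+25.71

Key-timestep trajectory:
   step    t(s)  obj.x    obj.z    obj.vx   obj.vz 
     50  0.1520   +0.055  +0.053  +0.294  -0.130
    100  0.3040   +0.122  +0.024  +0.588  -0.261
    150  0.4559   +0.233  -0.026  +0.882  -0.391


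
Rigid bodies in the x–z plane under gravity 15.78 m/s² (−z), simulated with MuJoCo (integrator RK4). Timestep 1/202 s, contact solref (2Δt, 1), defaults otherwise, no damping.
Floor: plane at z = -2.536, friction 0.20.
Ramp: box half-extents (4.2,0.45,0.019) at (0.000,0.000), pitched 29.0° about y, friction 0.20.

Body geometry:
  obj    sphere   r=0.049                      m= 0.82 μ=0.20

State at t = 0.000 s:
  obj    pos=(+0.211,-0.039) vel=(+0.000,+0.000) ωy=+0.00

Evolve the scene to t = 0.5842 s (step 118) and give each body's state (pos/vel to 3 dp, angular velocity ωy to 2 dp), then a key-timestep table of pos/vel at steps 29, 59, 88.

State at t = 0.5842 s:
  obj    pos=(+1.027,-0.491) vel=(+2.792,-1.548) ωy=+65.11

Key-timestep trajectory:
   step    t(s)  obj.x    obj.z    obj.vx   obj.vz 
     29  0.1436   +0.260  -0.067  +0.687  -0.381
     59  0.2921   +0.415  -0.152  +1.396  -0.774
     88  0.4356   +0.665  -0.291  +2.082  -1.154


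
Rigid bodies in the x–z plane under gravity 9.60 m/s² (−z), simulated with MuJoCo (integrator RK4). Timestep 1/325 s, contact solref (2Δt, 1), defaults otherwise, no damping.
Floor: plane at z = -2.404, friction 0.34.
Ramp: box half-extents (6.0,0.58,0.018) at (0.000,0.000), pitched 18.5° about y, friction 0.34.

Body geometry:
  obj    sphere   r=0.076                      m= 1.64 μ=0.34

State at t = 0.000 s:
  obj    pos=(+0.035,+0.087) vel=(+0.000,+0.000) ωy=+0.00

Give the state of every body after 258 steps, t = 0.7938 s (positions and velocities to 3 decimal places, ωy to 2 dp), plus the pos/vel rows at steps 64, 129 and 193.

State at t = 0.7938 s:
  obj    pos=(+0.685,-0.130) vel=(+1.638,-0.548) ωy=+22.72

Key-timestep trajectory:
   step    t(s)  obj.x    obj.z    obj.vx   obj.vz 
     64  0.1969   +0.075  +0.074  +0.406  -0.136
    129  0.3969   +0.198  +0.033  +0.819  -0.274
    193  0.5938   +0.399  -0.034  +1.225  -0.410


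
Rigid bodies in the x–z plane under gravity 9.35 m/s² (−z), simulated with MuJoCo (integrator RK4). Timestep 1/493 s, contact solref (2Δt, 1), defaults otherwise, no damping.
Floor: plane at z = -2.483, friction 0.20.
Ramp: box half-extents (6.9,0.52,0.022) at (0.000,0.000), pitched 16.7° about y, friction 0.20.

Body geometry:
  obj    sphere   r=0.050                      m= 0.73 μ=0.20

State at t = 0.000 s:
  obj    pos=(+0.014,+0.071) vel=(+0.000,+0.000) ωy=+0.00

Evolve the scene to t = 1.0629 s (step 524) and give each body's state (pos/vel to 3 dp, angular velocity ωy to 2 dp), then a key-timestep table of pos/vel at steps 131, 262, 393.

State at t = 1.0629 s:
  obj    pos=(+1.052,-0.241) vel=(+1.954,-0.586) ωy=+40.79

Key-timestep trajectory:
   step    t(s)  obj.x    obj.z    obj.vx   obj.vz 
    131  0.2657   +0.079  +0.051  +0.488  -0.147
    262  0.5314   +0.274  -0.007  +0.977  -0.293
    393  0.7972   +0.598  -0.104  +1.465  -0.440


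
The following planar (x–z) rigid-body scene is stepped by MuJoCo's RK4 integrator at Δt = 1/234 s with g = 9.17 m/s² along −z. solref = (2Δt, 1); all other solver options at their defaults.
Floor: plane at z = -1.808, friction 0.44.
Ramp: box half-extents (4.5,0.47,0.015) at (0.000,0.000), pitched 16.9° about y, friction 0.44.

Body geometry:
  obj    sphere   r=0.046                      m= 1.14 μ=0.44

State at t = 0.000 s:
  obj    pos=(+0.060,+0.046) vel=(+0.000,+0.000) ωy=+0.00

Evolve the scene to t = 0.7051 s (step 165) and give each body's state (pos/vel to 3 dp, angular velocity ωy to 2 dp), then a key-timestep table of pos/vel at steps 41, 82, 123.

State at t = 0.7051 s:
  obj    pos=(+0.513,-0.092) vel=(+1.285,-0.390) ωy=+29.18

Key-timestep trajectory:
   step    t(s)  obj.x    obj.z    obj.vx   obj.vz 
     41  0.1752   +0.088  +0.037  +0.319  -0.097
     82  0.3504   +0.172  +0.012  +0.638  -0.194
    123  0.5256   +0.312  -0.031  +0.958  -0.291


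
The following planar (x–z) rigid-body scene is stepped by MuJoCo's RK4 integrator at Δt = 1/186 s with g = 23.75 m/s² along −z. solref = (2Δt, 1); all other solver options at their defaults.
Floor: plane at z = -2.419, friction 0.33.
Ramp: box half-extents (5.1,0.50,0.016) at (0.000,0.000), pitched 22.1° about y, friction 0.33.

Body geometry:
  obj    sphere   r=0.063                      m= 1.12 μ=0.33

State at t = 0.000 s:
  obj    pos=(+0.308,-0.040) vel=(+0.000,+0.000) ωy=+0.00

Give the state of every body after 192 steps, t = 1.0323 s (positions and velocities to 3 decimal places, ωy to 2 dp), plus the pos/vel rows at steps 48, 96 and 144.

State at t = 1.0323 s:
  obj    pos=(+3.459,-1.319) vel=(+6.104,-2.479) ωy=+104.56

Key-timestep trajectory:
   step    t(s)  obj.x    obj.z    obj.vx   obj.vz 
     48  0.2581   +0.505  -0.120  +1.526  -0.620
     96  0.5161   +1.096  -0.360  +3.052  -1.239
    144  0.7742   +2.080  -0.760  +4.578  -1.859


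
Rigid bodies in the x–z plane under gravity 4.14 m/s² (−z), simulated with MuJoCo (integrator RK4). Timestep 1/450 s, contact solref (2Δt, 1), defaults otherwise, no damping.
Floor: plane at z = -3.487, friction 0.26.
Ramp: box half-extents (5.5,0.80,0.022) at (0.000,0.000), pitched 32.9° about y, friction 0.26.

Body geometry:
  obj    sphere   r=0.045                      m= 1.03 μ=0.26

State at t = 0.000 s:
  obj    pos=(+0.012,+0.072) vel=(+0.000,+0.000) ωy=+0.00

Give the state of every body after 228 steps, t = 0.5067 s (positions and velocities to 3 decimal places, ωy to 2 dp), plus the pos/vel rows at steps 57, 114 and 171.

State at t = 0.5067 s:
  obj    pos=(+0.185,-0.040) vel=(+0.683,-0.442) ωy=+18.08

Key-timestep trajectory:
   step    t(s)  obj.x    obj.z    obj.vx   obj.vz 
     57  0.1267   +0.023  +0.065  +0.171  -0.111
    114  0.2533   +0.055  +0.044  +0.342  -0.221
    171  0.3800   +0.109  +0.009  +0.513  -0.332


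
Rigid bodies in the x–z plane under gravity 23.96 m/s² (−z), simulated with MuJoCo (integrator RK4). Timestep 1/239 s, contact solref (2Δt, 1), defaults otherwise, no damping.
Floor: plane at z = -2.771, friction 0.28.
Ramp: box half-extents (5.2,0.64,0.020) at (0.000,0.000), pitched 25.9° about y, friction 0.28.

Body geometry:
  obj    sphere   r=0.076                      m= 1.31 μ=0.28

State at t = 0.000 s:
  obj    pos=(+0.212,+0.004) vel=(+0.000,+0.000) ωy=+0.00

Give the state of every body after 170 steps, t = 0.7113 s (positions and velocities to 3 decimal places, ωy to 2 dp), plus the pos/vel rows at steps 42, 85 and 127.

State at t = 0.7113 s:
  obj    pos=(+1.913,-0.822) vel=(+4.783,-2.323) ωy=+69.95

Key-timestep trajectory:
   step    t(s)  obj.x    obj.z    obj.vx   obj.vz 
     42  0.1757   +0.316  -0.047  +1.182  -0.574
     85  0.3556   +0.637  -0.203  +2.392  -1.161
    127  0.5314   +1.162  -0.457  +3.574  -1.735


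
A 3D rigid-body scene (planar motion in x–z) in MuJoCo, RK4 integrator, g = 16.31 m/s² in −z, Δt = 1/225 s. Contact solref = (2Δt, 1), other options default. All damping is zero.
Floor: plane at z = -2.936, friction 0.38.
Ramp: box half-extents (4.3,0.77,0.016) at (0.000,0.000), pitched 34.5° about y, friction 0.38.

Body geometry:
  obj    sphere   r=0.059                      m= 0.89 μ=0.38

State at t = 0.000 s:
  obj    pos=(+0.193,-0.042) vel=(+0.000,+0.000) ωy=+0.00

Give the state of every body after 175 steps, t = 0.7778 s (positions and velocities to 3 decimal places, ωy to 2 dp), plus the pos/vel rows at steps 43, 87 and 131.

State at t = 0.7778 s:
  obj    pos=(+1.838,-1.172) vel=(+4.230,-2.907) ωy=+86.97

Key-timestep trajectory:
   step    t(s)  obj.x    obj.z    obj.vx   obj.vz 
     43  0.1911   +0.293  -0.110  +1.040  -0.714
     87  0.3867   +0.600  -0.321  +2.103  -1.445
    131  0.5822   +1.115  -0.675  +3.166  -2.176


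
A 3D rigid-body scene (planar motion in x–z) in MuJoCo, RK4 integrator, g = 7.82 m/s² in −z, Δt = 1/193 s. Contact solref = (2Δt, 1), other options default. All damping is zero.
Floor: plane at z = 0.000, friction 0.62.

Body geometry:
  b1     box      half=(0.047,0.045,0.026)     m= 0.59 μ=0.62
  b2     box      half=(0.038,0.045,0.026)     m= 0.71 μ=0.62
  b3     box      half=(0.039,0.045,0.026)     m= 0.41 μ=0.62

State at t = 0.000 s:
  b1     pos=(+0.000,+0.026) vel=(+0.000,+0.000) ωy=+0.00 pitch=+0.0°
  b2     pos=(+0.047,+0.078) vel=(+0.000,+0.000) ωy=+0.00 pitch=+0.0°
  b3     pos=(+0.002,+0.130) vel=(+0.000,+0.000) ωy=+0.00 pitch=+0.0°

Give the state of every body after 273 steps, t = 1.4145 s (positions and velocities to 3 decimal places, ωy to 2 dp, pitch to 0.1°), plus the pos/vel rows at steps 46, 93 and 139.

State at t = 1.4145 s:
  b1     pos=(+0.000,+0.026) vel=(+0.000,+0.000) ωy=+0.00 pitch=+0.0°
  b2     pos=(+0.082,+0.038) vel=(+0.000,+0.000) ωy=+0.00 pitch=+90.0°
  b3     pos=(-0.099,+0.026) vel=(+0.000,+0.000) ωy=+0.00 pitch=+180.0°

Key-timestep trajectory:
   step    t(s)  b1.x    b1.z    b1.vx   b1.vz   b2.x    b2.z    b2.vx   b2.vz   b3.x    b3.z    b3.vx   b3.vz 
     46  0.2383   +0.000  +0.026  +0.000  +0.000   +0.047  +0.078  +0.002  +0.000   -0.030  +0.093  -0.412  -0.144
     93  0.4819   +0.000  +0.026  +0.000  +0.000   +0.050  +0.078  +0.035  -0.004   -0.098  +0.025  +0.004  +0.053
    139  0.7202   +0.000  +0.026  +0.000  +0.000   +0.080  +0.038  +0.351  -0.414   -0.099  +0.026  +0.000  +0.000


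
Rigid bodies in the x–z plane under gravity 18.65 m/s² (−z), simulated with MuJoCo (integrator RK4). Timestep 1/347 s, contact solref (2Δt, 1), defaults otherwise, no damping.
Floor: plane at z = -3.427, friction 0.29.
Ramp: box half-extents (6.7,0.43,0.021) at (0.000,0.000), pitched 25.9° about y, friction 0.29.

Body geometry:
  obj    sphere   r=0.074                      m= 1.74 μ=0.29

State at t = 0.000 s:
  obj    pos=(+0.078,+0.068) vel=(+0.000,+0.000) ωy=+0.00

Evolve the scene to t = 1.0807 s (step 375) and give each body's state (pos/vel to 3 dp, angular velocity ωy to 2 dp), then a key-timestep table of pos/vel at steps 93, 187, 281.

State at t = 1.0807 s:
  obj    pos=(+3.135,-1.417) vel=(+5.657,-2.747) ωy=+84.97

Key-timestep trajectory:
   step    t(s)  obj.x    obj.z    obj.vx   obj.vz 
     93  0.2680   +0.266  -0.024  +1.403  -0.681
    187  0.5389   +0.838  -0.301  +2.821  -1.370
    281  0.8098   +1.794  -0.766  +4.239  -2.058


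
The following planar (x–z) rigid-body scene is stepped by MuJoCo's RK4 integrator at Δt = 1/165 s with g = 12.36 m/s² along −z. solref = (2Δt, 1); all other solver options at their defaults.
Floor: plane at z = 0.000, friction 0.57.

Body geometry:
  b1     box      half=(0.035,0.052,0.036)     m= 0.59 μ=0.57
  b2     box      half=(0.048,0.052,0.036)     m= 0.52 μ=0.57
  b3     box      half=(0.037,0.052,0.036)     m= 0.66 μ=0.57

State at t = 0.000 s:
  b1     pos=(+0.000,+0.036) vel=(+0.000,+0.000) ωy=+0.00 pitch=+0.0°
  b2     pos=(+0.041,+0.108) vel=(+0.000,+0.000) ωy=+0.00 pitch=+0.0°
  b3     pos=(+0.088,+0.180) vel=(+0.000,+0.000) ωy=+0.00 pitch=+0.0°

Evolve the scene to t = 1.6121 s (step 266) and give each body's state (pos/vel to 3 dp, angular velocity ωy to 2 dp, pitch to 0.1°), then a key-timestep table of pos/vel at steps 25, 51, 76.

State at t = 1.6121 s:
  b1     pos=(+0.000,+0.036) vel=(+0.000,+0.000) ωy=+0.00 pitch=+0.0°
  b2     pos=(+0.087,+0.048) vel=(+0.000,+0.000) ωy=+0.00 pitch=+90.0°
  b3     pos=(+0.206,+0.037) vel=(+0.000,+0.000) ωy=+0.00 pitch=+90.0°

Key-timestep trajectory:
   step    t(s)  b1.x    b1.z    b1.vx   b1.vz   b2.x    b2.z    b2.vx   b2.vz   b3.x    b3.z    b3.vx   b3.vz 
     25  0.1515   +0.000  +0.036  +0.000  +0.000   +0.059  +0.099  +0.254  -0.216   +0.138  +0.135  +0.566  -0.861
     51  0.3091   +0.000  +0.036  +0.000  +0.000   +0.092  +0.051  -0.047  -0.020   +0.221  +0.046  +0.192  +0.094
     76  0.4606   +0.000  +0.036  +0.000  +0.000   +0.087  +0.048  -0.001  +0.001   +0.215  +0.044  -0.265  -0.164


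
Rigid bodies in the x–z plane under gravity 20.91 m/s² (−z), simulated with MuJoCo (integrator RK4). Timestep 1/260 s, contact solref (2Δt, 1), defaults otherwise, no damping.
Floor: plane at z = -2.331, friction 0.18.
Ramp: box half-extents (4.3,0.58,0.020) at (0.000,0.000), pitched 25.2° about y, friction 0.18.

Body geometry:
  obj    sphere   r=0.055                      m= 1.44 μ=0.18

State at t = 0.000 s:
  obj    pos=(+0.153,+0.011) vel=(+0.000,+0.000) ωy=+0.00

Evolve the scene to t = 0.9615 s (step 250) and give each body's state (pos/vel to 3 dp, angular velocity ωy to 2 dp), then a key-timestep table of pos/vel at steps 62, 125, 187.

State at t = 0.9615 s:
  obj    pos=(+2.813,-1.241) vel=(+5.533,-2.604) ωy=+111.15

Key-timestep trajectory:
   step    t(s)  obj.x    obj.z    obj.vx   obj.vz 
     62  0.2385   +0.317  -0.066  +1.373  -0.646
    125  0.4808   +0.818  -0.302  +2.767  -1.302
    187  0.7192   +1.642  -0.690  +4.139  -1.948


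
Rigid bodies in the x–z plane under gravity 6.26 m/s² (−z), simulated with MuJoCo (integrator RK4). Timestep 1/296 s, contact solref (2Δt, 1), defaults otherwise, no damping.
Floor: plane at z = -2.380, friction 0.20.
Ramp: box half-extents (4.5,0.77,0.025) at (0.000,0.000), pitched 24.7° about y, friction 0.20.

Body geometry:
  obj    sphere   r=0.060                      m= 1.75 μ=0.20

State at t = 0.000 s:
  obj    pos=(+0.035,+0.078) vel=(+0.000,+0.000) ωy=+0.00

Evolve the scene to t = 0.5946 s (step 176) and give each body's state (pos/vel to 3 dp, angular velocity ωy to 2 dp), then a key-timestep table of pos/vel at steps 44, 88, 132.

State at t = 0.5946 s:
  obj    pos=(+0.335,-0.061) vel=(+1.009,-0.464) ωy=+18.51

Key-timestep trajectory:
   step    t(s)  obj.x    obj.z    obj.vx   obj.vz 
     44  0.1486   +0.054  +0.069  +0.252  -0.116
     88  0.2973   +0.110  +0.043  +0.505  -0.232
    132  0.4459   +0.204  +0.000  +0.757  -0.348


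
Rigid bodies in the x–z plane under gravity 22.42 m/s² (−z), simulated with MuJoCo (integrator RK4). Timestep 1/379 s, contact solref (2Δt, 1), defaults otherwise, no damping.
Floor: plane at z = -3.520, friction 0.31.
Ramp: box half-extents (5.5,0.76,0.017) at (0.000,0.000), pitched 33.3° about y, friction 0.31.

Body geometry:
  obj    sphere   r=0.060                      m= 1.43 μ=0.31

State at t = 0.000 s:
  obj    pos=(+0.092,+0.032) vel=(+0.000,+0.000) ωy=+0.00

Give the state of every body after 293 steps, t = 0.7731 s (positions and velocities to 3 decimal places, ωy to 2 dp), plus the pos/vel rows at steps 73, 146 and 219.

State at t = 0.7731 s:
  obj    pos=(+2.288,-1.411) vel=(+5.681,-3.732) ωy=+113.27

Key-timestep trajectory:
   step    t(s)  obj.x    obj.z    obj.vx   obj.vz 
     73  0.1926   +0.228  -0.058  +1.416  -0.930
    146  0.3852   +0.637  -0.327  +2.831  -1.860
    219  0.5778   +1.319  -0.774  +4.247  -2.789


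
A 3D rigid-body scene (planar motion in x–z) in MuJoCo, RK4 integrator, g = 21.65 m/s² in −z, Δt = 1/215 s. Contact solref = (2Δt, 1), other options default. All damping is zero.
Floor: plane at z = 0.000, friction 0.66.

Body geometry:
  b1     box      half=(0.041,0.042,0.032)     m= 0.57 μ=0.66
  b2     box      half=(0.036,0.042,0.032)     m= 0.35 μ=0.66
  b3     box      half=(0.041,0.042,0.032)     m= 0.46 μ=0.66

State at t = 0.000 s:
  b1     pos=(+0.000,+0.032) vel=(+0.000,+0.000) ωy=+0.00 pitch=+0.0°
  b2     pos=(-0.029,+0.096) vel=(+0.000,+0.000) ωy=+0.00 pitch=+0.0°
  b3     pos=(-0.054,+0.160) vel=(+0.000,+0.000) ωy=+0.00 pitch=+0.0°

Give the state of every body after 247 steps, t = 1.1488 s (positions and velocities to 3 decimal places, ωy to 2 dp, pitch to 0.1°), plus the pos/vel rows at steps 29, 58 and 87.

State at t = 1.1488 s:
  b1     pos=(+0.000,+0.032) vel=(+0.000,+0.000) ωy=+0.00 pitch=+0.0°
  b2     pos=(-0.079,+0.036) vel=(+0.000,+0.000) ωy=+0.00 pitch=-90.0°
  b3     pos=(-0.164,+0.041) vel=(+0.000,+0.000) ωy=+0.00 pitch=-90.0°

Key-timestep trajectory:
   step    t(s)  b1.x    b1.z    b1.vx   b1.vz   b2.x    b2.z    b2.vx   b2.vz   b3.x    b3.z    b3.vx   b3.vz 
     29  0.1349   +0.000  +0.032  +0.001  +0.000   -0.033  +0.097  -0.068  +0.018   -0.064  +0.158  -0.193  -0.048
     58  0.2698   +0.000  +0.032  +0.000  +0.000   -0.061  +0.091  -0.415  -0.337   -0.129  +0.106  -0.716  -1.232
     87  0.4047   +0.000  +0.032  +0.000  +0.000   -0.079  +0.036  +0.011  +0.015   -0.173  +0.046  +0.165  -0.082


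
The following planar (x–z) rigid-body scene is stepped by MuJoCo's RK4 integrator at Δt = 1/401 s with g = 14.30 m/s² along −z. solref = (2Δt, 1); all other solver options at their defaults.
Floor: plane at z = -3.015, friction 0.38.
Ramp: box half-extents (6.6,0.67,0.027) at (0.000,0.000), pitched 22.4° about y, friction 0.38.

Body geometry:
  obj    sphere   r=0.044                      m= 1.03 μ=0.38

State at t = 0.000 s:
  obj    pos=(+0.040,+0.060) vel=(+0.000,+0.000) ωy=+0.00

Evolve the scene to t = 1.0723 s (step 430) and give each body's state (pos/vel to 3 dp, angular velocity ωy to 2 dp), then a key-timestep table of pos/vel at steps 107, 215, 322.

State at t = 1.0723 s:
  obj    pos=(+2.109,-0.793) vel=(+3.859,-1.591) ωy=+94.85

Key-timestep trajectory:
   step    t(s)  obj.x    obj.z    obj.vx   obj.vz 
    107  0.2668   +0.168  +0.007  +0.960  -0.396
    215  0.5362   +0.557  -0.153  +1.930  -0.795
    322  0.8030   +1.200  -0.418  +2.890  -1.191


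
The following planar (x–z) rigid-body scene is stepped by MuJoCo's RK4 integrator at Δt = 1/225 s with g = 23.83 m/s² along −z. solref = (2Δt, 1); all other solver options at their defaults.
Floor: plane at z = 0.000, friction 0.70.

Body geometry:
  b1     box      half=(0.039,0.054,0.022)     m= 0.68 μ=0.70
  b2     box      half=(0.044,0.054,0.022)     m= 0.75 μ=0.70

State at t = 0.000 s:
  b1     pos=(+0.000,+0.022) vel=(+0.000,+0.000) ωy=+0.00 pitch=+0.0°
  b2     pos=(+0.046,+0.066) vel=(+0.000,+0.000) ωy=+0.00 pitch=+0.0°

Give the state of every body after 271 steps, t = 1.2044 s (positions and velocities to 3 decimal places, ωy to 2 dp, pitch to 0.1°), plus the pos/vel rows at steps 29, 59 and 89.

State at t = 1.2044 s:
  b1     pos=(+0.000,+0.022) vel=(+0.000,+0.000) ωy=+0.00 pitch=+0.0°
  b2     pos=(+0.089,+0.044) vel=(+0.000,+0.000) ωy=+0.00 pitch=+90.0°

Key-timestep trajectory:
   step    t(s)  b1.x    b1.z    b1.vx   b1.vz   b2.x    b2.z    b2.vx   b2.vz 
     29  0.1289   +0.000  +0.022  +0.000  +0.000   +0.070  +0.048  +0.375  +0.062
     59  0.2622   +0.000  +0.022  +0.000  +0.000   +0.102  +0.048  -0.030  -0.006
     89  0.3956   +0.000  +0.022  +0.000  +0.000   +0.088  +0.044  +0.182  -0.083


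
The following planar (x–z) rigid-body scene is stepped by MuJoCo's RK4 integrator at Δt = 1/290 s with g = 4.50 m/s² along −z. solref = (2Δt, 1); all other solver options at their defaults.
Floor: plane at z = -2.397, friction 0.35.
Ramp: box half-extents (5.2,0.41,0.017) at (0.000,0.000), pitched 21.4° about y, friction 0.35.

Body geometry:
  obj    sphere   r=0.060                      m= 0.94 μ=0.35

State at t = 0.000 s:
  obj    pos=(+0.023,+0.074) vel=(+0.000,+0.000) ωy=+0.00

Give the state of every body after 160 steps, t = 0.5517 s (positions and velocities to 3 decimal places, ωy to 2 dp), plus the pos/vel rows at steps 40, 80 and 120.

State at t = 0.5517 s:
  obj    pos=(+0.189,+0.009) vel=(+0.603,-0.236) ωy=+10.78

Key-timestep trajectory:
   step    t(s)  obj.x    obj.z    obj.vx   obj.vz 
     40  0.1379   +0.033  +0.070  +0.151  -0.059
     80  0.2759   +0.064  +0.057  +0.301  -0.118
    120  0.4138   +0.116  +0.037  +0.452  -0.177


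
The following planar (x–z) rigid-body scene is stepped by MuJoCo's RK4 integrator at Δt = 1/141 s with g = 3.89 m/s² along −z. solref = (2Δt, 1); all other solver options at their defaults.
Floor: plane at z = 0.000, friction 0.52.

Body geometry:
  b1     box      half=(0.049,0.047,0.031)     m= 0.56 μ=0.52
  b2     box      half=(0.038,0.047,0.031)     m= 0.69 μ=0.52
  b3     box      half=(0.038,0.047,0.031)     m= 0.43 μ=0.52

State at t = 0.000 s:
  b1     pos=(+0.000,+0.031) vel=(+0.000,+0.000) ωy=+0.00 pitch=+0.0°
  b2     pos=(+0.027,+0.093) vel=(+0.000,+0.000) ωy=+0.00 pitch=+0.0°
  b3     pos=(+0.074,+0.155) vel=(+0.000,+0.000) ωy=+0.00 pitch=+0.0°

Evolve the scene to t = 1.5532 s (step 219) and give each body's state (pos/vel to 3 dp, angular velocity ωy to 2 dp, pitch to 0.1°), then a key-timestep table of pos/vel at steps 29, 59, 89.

State at t = 1.5532 s:
  b1     pos=(+0.000,+0.031) vel=(+0.000,+0.000) ωy=+0.00 pitch=+0.0°
  b2     pos=(+0.027,+0.093) vel=(+0.000,+0.000) ωy=+0.00 pitch=+0.0°
  b3     pos=(+0.099,+0.038) vel=(+0.000,+0.000) ωy=+0.00 pitch=+90.0°

Key-timestep trajectory:
   step    t(s)  b1.x    b1.z    b1.vx   b1.vz   b2.x    b2.z    b2.vx   b2.vz   b3.x    b3.z    b3.vx   b3.vz 
     29  0.2057   +0.000  +0.031  +0.000  +0.000   +0.027  +0.093  +0.000  +0.000   +0.088  +0.147  +0.137  -0.131
     59  0.4184   +0.000  +0.031  +0.000  +0.000   +0.027  +0.093  +0.000  +0.000   +0.119  +0.044  +0.060  -0.305
     89  0.6312   +0.000  +0.031  +0.000  +0.000   +0.027  +0.093  +0.000  +0.000   +0.106  +0.042  -0.152  -0.084


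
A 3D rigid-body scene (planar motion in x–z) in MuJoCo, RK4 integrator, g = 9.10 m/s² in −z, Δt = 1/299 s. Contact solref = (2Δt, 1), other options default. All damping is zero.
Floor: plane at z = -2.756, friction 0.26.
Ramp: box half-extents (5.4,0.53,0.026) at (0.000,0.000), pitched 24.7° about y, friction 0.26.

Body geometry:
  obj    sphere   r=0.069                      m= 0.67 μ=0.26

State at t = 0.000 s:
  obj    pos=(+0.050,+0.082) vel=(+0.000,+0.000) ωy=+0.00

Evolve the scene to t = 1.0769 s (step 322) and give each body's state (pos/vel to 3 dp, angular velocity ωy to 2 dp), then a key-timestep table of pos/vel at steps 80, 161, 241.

State at t = 1.0769 s:
  obj    pos=(+1.481,-0.577) vel=(+2.658,-1.222) ωy=+42.39

Key-timestep trajectory:
   step    t(s)  obj.x    obj.z    obj.vx   obj.vz 
     80  0.2676   +0.138  +0.041  +0.660  -0.304
    161  0.5385   +0.408  -0.083  +1.329  -0.611
    241  0.8060   +0.852  -0.287  +1.989  -0.915


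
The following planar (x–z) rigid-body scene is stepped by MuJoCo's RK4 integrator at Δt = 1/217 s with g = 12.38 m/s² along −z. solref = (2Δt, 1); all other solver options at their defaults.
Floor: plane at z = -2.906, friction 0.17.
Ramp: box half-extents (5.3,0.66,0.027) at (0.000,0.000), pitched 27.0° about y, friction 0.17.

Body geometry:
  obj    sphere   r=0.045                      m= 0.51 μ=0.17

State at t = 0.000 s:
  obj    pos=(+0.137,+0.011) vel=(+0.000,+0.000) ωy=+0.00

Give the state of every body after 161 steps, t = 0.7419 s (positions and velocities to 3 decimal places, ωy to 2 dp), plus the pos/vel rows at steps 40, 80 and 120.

State at t = 0.7419 s:
  obj    pos=(+1.122,-0.491) vel=(+2.654,-1.352) ωy=+66.17

Key-timestep trajectory:
   step    t(s)  obj.x    obj.z    obj.vx   obj.vz 
     40  0.1843   +0.198  -0.020  +0.660  -0.336
     80  0.3687   +0.380  -0.113  +1.319  -0.672
    120  0.5530   +0.684  -0.268  +1.978  -1.008


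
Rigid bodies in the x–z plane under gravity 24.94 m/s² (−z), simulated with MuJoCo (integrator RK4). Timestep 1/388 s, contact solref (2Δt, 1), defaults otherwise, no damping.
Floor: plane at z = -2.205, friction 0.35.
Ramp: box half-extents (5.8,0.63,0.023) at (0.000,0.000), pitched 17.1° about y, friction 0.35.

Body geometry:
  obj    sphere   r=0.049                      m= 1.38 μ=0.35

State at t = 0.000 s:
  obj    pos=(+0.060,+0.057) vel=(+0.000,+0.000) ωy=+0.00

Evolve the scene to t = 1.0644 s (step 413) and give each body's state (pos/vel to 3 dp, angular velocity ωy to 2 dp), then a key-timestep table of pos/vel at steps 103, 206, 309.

State at t = 1.0644 s:
  obj    pos=(+2.896,-0.816) vel=(+5.329,-1.639) ωy=+113.78

Key-timestep trajectory:
   step    t(s)  obj.x    obj.z    obj.vx   obj.vz 
    103  0.2655   +0.236  +0.003  +1.329  -0.409
    206  0.5309   +0.766  -0.160  +2.658  -0.818
    309  0.7964   +1.648  -0.432  +3.987  -1.227


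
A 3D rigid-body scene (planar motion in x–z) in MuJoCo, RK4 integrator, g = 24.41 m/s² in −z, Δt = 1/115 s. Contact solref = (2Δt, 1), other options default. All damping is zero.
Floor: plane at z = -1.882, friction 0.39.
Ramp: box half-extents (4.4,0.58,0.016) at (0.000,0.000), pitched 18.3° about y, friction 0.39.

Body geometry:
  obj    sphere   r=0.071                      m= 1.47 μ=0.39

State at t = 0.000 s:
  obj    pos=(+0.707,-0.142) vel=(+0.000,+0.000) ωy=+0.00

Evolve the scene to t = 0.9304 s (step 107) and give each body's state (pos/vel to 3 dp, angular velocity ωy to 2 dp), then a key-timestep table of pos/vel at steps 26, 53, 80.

State at t = 0.9304 s:
  obj    pos=(+2.957,-0.886) vel=(+4.835,-1.599) ωy=+71.73

Key-timestep trajectory:
   step    t(s)  obj.x    obj.z    obj.vx   obj.vz 
     26  0.2261   +0.840  -0.186  +1.175  -0.389
     53  0.4609   +1.259  -0.325  +2.395  -0.792
     80  0.6957   +1.965  -0.558  +3.615  -1.196


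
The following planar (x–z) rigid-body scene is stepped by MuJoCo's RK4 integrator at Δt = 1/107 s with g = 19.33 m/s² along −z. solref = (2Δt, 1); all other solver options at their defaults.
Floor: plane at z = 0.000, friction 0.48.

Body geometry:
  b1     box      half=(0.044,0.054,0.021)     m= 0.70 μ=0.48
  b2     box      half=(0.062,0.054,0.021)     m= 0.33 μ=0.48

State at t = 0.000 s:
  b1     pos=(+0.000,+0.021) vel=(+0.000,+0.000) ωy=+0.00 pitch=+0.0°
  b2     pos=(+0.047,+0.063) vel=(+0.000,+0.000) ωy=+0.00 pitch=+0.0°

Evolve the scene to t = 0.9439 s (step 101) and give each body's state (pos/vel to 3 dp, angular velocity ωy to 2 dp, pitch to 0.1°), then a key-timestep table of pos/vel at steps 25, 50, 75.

State at t = 0.9439 s:
  b1     pos=(+0.000,+0.021) vel=(-0.001,+0.000) ωy=+0.00 pitch=+0.0°
  b2     pos=(+0.061,+0.055) vel=(+0.002,-0.002) ωy=-0.05 pitch=+38.6°

Key-timestep trajectory:
   step    t(s)  b1.x    b1.z    b1.vx   b1.vz   b2.x    b2.z    b2.vx   b2.vz 
     25  0.2336   +0.000  +0.021  -0.001  +0.000   +0.059  +0.056  -0.019  +0.017
     50  0.4673   +0.000  +0.021  -0.001  +0.000   +0.060  +0.056  +0.002  -0.002
     75  0.7009   +0.000  +0.021  -0.001  +0.000   +0.060  +0.055  +0.002  -0.002
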